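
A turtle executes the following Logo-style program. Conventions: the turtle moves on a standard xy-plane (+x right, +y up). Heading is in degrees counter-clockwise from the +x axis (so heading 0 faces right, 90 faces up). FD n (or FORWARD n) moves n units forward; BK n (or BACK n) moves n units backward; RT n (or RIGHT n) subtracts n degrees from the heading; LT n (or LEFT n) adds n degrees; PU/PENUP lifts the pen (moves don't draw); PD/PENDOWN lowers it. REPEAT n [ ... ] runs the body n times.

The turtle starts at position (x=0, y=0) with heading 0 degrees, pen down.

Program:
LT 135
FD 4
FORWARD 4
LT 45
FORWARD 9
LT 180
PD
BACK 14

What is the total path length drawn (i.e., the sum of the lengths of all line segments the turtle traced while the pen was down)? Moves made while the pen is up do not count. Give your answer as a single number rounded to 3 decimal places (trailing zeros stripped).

Executing turtle program step by step:
Start: pos=(0,0), heading=0, pen down
LT 135: heading 0 -> 135
FD 4: (0,0) -> (-2.828,2.828) [heading=135, draw]
FD 4: (-2.828,2.828) -> (-5.657,5.657) [heading=135, draw]
LT 45: heading 135 -> 180
FD 9: (-5.657,5.657) -> (-14.657,5.657) [heading=180, draw]
LT 180: heading 180 -> 0
PD: pen down
BK 14: (-14.657,5.657) -> (-28.657,5.657) [heading=0, draw]
Final: pos=(-28.657,5.657), heading=0, 4 segment(s) drawn

Segment lengths:
  seg 1: (0,0) -> (-2.828,2.828), length = 4
  seg 2: (-2.828,2.828) -> (-5.657,5.657), length = 4
  seg 3: (-5.657,5.657) -> (-14.657,5.657), length = 9
  seg 4: (-14.657,5.657) -> (-28.657,5.657), length = 14
Total = 31

Answer: 31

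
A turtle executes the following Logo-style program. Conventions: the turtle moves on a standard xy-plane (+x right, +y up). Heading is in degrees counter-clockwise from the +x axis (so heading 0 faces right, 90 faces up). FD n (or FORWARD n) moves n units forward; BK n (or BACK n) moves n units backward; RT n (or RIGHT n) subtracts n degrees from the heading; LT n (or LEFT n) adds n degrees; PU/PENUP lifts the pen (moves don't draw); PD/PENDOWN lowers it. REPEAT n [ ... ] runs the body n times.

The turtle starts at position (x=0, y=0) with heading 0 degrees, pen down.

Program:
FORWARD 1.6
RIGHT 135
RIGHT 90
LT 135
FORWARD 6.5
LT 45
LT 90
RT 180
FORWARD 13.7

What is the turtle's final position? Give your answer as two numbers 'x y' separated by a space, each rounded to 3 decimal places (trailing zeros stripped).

Answer: -8.087 -16.187

Derivation:
Executing turtle program step by step:
Start: pos=(0,0), heading=0, pen down
FD 1.6: (0,0) -> (1.6,0) [heading=0, draw]
RT 135: heading 0 -> 225
RT 90: heading 225 -> 135
LT 135: heading 135 -> 270
FD 6.5: (1.6,0) -> (1.6,-6.5) [heading=270, draw]
LT 45: heading 270 -> 315
LT 90: heading 315 -> 45
RT 180: heading 45 -> 225
FD 13.7: (1.6,-6.5) -> (-8.087,-16.187) [heading=225, draw]
Final: pos=(-8.087,-16.187), heading=225, 3 segment(s) drawn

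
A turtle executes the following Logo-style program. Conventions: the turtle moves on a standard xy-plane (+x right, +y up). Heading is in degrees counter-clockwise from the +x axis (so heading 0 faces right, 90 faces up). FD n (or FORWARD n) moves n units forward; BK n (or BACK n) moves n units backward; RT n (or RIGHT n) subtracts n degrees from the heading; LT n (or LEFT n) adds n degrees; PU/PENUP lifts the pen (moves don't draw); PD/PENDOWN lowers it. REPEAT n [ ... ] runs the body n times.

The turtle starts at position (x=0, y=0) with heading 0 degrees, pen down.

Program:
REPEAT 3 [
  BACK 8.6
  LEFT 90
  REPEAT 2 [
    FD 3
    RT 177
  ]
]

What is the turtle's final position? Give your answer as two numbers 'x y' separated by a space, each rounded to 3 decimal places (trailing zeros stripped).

Answer: 0.695 -6.642

Derivation:
Executing turtle program step by step:
Start: pos=(0,0), heading=0, pen down
REPEAT 3 [
  -- iteration 1/3 --
  BK 8.6: (0,0) -> (-8.6,0) [heading=0, draw]
  LT 90: heading 0 -> 90
  REPEAT 2 [
    -- iteration 1/2 --
    FD 3: (-8.6,0) -> (-8.6,3) [heading=90, draw]
    RT 177: heading 90 -> 273
    -- iteration 2/2 --
    FD 3: (-8.6,3) -> (-8.443,0.004) [heading=273, draw]
    RT 177: heading 273 -> 96
  ]
  -- iteration 2/3 --
  BK 8.6: (-8.443,0.004) -> (-7.544,-8.549) [heading=96, draw]
  LT 90: heading 96 -> 186
  REPEAT 2 [
    -- iteration 1/2 --
    FD 3: (-7.544,-8.549) -> (-10.528,-8.862) [heading=186, draw]
    RT 177: heading 186 -> 9
    -- iteration 2/2 --
    FD 3: (-10.528,-8.862) -> (-7.565,-8.393) [heading=9, draw]
    RT 177: heading 9 -> 192
  ]
  -- iteration 3/3 --
  BK 8.6: (-7.565,-8.393) -> (0.848,-6.605) [heading=192, draw]
  LT 90: heading 192 -> 282
  REPEAT 2 [
    -- iteration 1/2 --
    FD 3: (0.848,-6.605) -> (1.471,-9.539) [heading=282, draw]
    RT 177: heading 282 -> 105
    -- iteration 2/2 --
    FD 3: (1.471,-9.539) -> (0.695,-6.642) [heading=105, draw]
    RT 177: heading 105 -> 288
  ]
]
Final: pos=(0.695,-6.642), heading=288, 9 segment(s) drawn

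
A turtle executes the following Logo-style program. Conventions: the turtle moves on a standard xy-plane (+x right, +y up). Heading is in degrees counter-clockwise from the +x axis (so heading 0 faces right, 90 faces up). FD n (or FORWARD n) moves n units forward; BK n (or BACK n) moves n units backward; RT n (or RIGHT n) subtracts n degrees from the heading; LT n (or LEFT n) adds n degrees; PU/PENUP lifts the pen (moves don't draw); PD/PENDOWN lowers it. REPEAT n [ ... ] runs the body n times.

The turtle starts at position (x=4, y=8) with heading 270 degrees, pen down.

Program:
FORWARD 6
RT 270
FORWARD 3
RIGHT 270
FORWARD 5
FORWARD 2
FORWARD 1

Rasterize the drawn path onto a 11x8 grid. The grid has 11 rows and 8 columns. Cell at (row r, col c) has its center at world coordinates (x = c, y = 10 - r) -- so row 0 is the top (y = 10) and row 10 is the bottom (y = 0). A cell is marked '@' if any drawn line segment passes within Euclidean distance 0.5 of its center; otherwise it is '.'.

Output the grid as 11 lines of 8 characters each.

Segment 0: (4,8) -> (4,2)
Segment 1: (4,2) -> (7,2)
Segment 2: (7,2) -> (7,7)
Segment 3: (7,7) -> (7,9)
Segment 4: (7,9) -> (7,10)

Answer: .......@
.......@
....@..@
....@..@
....@..@
....@..@
....@..@
....@..@
....@@@@
........
........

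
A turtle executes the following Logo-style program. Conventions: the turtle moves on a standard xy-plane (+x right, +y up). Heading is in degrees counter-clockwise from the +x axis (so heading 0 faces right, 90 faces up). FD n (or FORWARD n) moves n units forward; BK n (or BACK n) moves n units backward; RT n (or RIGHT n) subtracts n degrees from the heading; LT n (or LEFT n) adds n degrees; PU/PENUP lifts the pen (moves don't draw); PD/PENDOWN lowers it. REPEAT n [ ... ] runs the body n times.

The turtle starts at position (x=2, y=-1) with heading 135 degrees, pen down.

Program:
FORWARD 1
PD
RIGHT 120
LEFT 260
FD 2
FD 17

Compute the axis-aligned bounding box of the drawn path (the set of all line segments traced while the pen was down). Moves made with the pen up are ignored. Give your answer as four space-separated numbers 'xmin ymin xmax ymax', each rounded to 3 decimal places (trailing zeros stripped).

Answer: 1.293 -19.221 2.949 -0.293

Derivation:
Executing turtle program step by step:
Start: pos=(2,-1), heading=135, pen down
FD 1: (2,-1) -> (1.293,-0.293) [heading=135, draw]
PD: pen down
RT 120: heading 135 -> 15
LT 260: heading 15 -> 275
FD 2: (1.293,-0.293) -> (1.467,-2.285) [heading=275, draw]
FD 17: (1.467,-2.285) -> (2.949,-19.221) [heading=275, draw]
Final: pos=(2.949,-19.221), heading=275, 3 segment(s) drawn

Segment endpoints: x in {1.293, 1.467, 2, 2.949}, y in {-19.221, -2.285, -1, -0.293}
xmin=1.293, ymin=-19.221, xmax=2.949, ymax=-0.293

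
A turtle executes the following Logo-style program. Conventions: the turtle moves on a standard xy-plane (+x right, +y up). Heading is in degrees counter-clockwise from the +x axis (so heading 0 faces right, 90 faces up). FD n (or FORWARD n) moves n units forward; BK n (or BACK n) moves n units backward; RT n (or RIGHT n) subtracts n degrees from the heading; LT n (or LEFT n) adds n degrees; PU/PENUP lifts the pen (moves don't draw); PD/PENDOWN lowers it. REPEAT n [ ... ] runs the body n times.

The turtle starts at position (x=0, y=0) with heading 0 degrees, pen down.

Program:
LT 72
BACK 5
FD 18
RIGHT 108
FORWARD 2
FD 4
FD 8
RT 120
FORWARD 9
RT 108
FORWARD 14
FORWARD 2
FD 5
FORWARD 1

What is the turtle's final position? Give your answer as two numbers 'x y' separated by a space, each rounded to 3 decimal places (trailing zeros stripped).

Executing turtle program step by step:
Start: pos=(0,0), heading=0, pen down
LT 72: heading 0 -> 72
BK 5: (0,0) -> (-1.545,-4.755) [heading=72, draw]
FD 18: (-1.545,-4.755) -> (4.017,12.364) [heading=72, draw]
RT 108: heading 72 -> 324
FD 2: (4.017,12.364) -> (5.635,11.188) [heading=324, draw]
FD 4: (5.635,11.188) -> (8.871,8.837) [heading=324, draw]
FD 8: (8.871,8.837) -> (15.343,4.135) [heading=324, draw]
RT 120: heading 324 -> 204
FD 9: (15.343,4.135) -> (7.122,0.474) [heading=204, draw]
RT 108: heading 204 -> 96
FD 14: (7.122,0.474) -> (5.658,14.397) [heading=96, draw]
FD 2: (5.658,14.397) -> (5.449,16.386) [heading=96, draw]
FD 5: (5.449,16.386) -> (4.926,21.359) [heading=96, draw]
FD 1: (4.926,21.359) -> (4.822,22.354) [heading=96, draw]
Final: pos=(4.822,22.354), heading=96, 10 segment(s) drawn

Answer: 4.822 22.354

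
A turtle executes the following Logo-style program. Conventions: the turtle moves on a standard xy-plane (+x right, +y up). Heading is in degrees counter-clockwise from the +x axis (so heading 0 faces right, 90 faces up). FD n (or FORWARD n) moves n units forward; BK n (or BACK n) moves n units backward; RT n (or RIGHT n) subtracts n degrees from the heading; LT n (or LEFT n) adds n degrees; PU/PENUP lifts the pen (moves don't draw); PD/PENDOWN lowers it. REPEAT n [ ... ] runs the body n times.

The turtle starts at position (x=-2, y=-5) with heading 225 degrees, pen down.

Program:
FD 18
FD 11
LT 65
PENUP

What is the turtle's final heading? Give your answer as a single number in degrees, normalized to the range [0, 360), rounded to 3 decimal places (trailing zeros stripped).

Answer: 290

Derivation:
Executing turtle program step by step:
Start: pos=(-2,-5), heading=225, pen down
FD 18: (-2,-5) -> (-14.728,-17.728) [heading=225, draw]
FD 11: (-14.728,-17.728) -> (-22.506,-25.506) [heading=225, draw]
LT 65: heading 225 -> 290
PU: pen up
Final: pos=(-22.506,-25.506), heading=290, 2 segment(s) drawn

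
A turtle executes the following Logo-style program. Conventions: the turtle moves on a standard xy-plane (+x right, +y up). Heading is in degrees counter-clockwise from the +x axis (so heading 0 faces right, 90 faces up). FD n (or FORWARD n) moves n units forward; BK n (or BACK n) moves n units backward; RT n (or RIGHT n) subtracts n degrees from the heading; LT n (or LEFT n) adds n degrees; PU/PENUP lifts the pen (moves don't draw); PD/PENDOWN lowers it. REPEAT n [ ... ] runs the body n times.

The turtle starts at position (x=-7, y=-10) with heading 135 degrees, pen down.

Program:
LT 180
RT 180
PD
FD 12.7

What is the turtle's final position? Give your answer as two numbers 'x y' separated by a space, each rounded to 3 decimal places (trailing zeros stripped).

Executing turtle program step by step:
Start: pos=(-7,-10), heading=135, pen down
LT 180: heading 135 -> 315
RT 180: heading 315 -> 135
PD: pen down
FD 12.7: (-7,-10) -> (-15.98,-1.02) [heading=135, draw]
Final: pos=(-15.98,-1.02), heading=135, 1 segment(s) drawn

Answer: -15.98 -1.02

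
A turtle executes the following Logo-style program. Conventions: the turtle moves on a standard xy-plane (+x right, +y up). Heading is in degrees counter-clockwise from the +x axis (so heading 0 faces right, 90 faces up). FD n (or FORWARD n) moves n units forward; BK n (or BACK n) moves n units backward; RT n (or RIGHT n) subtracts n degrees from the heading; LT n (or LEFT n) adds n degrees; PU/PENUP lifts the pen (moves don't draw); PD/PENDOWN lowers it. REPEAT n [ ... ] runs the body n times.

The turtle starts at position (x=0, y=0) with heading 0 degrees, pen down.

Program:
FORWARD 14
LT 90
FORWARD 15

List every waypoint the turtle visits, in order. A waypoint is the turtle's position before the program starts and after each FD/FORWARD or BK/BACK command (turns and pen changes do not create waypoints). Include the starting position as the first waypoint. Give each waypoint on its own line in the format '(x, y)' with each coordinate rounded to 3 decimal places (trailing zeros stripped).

Answer: (0, 0)
(14, 0)
(14, 15)

Derivation:
Executing turtle program step by step:
Start: pos=(0,0), heading=0, pen down
FD 14: (0,0) -> (14,0) [heading=0, draw]
LT 90: heading 0 -> 90
FD 15: (14,0) -> (14,15) [heading=90, draw]
Final: pos=(14,15), heading=90, 2 segment(s) drawn
Waypoints (3 total):
(0, 0)
(14, 0)
(14, 15)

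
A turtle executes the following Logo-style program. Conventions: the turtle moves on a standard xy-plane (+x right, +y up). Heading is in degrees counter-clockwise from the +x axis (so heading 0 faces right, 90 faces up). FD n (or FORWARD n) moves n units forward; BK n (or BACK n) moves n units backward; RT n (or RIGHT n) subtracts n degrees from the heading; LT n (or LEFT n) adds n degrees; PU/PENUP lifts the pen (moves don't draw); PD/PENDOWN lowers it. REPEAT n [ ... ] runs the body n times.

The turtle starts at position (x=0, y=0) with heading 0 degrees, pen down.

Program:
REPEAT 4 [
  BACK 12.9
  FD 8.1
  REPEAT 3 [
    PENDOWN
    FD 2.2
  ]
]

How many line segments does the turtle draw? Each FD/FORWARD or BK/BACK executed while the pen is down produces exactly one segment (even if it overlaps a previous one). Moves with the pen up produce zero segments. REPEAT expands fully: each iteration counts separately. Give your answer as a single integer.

Executing turtle program step by step:
Start: pos=(0,0), heading=0, pen down
REPEAT 4 [
  -- iteration 1/4 --
  BK 12.9: (0,0) -> (-12.9,0) [heading=0, draw]
  FD 8.1: (-12.9,0) -> (-4.8,0) [heading=0, draw]
  REPEAT 3 [
    -- iteration 1/3 --
    PD: pen down
    FD 2.2: (-4.8,0) -> (-2.6,0) [heading=0, draw]
    -- iteration 2/3 --
    PD: pen down
    FD 2.2: (-2.6,0) -> (-0.4,0) [heading=0, draw]
    -- iteration 3/3 --
    PD: pen down
    FD 2.2: (-0.4,0) -> (1.8,0) [heading=0, draw]
  ]
  -- iteration 2/4 --
  BK 12.9: (1.8,0) -> (-11.1,0) [heading=0, draw]
  FD 8.1: (-11.1,0) -> (-3,0) [heading=0, draw]
  REPEAT 3 [
    -- iteration 1/3 --
    PD: pen down
    FD 2.2: (-3,0) -> (-0.8,0) [heading=0, draw]
    -- iteration 2/3 --
    PD: pen down
    FD 2.2: (-0.8,0) -> (1.4,0) [heading=0, draw]
    -- iteration 3/3 --
    PD: pen down
    FD 2.2: (1.4,0) -> (3.6,0) [heading=0, draw]
  ]
  -- iteration 3/4 --
  BK 12.9: (3.6,0) -> (-9.3,0) [heading=0, draw]
  FD 8.1: (-9.3,0) -> (-1.2,0) [heading=0, draw]
  REPEAT 3 [
    -- iteration 1/3 --
    PD: pen down
    FD 2.2: (-1.2,0) -> (1,0) [heading=0, draw]
    -- iteration 2/3 --
    PD: pen down
    FD 2.2: (1,0) -> (3.2,0) [heading=0, draw]
    -- iteration 3/3 --
    PD: pen down
    FD 2.2: (3.2,0) -> (5.4,0) [heading=0, draw]
  ]
  -- iteration 4/4 --
  BK 12.9: (5.4,0) -> (-7.5,0) [heading=0, draw]
  FD 8.1: (-7.5,0) -> (0.6,0) [heading=0, draw]
  REPEAT 3 [
    -- iteration 1/3 --
    PD: pen down
    FD 2.2: (0.6,0) -> (2.8,0) [heading=0, draw]
    -- iteration 2/3 --
    PD: pen down
    FD 2.2: (2.8,0) -> (5,0) [heading=0, draw]
    -- iteration 3/3 --
    PD: pen down
    FD 2.2: (5,0) -> (7.2,0) [heading=0, draw]
  ]
]
Final: pos=(7.2,0), heading=0, 20 segment(s) drawn
Segments drawn: 20

Answer: 20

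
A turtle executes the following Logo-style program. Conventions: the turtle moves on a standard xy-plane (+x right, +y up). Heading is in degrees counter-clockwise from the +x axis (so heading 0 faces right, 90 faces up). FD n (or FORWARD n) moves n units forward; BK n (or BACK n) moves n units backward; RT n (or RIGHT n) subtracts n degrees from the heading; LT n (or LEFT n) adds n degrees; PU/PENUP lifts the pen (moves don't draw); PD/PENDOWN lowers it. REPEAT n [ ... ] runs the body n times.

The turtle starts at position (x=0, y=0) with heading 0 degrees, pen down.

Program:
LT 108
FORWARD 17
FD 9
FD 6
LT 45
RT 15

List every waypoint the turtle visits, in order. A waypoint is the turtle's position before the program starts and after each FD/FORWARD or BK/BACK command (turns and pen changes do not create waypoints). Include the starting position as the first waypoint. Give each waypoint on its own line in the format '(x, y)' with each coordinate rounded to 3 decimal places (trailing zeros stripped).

Answer: (0, 0)
(-5.253, 16.168)
(-8.034, 24.727)
(-9.889, 30.434)

Derivation:
Executing turtle program step by step:
Start: pos=(0,0), heading=0, pen down
LT 108: heading 0 -> 108
FD 17: (0,0) -> (-5.253,16.168) [heading=108, draw]
FD 9: (-5.253,16.168) -> (-8.034,24.727) [heading=108, draw]
FD 6: (-8.034,24.727) -> (-9.889,30.434) [heading=108, draw]
LT 45: heading 108 -> 153
RT 15: heading 153 -> 138
Final: pos=(-9.889,30.434), heading=138, 3 segment(s) drawn
Waypoints (4 total):
(0, 0)
(-5.253, 16.168)
(-8.034, 24.727)
(-9.889, 30.434)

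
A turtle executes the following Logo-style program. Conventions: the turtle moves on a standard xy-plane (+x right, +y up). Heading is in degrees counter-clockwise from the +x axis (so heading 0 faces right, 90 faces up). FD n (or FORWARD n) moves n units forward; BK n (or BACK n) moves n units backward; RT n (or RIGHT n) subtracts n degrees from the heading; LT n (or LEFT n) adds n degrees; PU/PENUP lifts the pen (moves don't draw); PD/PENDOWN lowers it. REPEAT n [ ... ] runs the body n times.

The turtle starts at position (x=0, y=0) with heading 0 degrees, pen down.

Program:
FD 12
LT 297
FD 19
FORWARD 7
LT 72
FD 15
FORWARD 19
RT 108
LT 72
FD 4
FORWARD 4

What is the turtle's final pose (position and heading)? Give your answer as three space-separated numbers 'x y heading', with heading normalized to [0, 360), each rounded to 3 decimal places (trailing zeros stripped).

Answer: 64.513 -21.479 333

Derivation:
Executing turtle program step by step:
Start: pos=(0,0), heading=0, pen down
FD 12: (0,0) -> (12,0) [heading=0, draw]
LT 297: heading 0 -> 297
FD 19: (12,0) -> (20.626,-16.929) [heading=297, draw]
FD 7: (20.626,-16.929) -> (23.804,-23.166) [heading=297, draw]
LT 72: heading 297 -> 9
FD 15: (23.804,-23.166) -> (38.619,-20.82) [heading=9, draw]
FD 19: (38.619,-20.82) -> (57.385,-17.847) [heading=9, draw]
RT 108: heading 9 -> 261
LT 72: heading 261 -> 333
FD 4: (57.385,-17.847) -> (60.949,-19.663) [heading=333, draw]
FD 4: (60.949,-19.663) -> (64.513,-21.479) [heading=333, draw]
Final: pos=(64.513,-21.479), heading=333, 7 segment(s) drawn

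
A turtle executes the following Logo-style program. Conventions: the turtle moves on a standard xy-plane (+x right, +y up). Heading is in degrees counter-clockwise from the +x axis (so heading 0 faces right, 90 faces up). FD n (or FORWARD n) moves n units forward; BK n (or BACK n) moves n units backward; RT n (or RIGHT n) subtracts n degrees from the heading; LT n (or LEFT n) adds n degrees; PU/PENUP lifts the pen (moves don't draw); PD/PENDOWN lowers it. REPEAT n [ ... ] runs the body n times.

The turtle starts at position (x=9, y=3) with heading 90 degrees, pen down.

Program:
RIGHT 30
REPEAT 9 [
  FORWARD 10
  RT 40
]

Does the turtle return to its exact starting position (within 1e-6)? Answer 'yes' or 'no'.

Executing turtle program step by step:
Start: pos=(9,3), heading=90, pen down
RT 30: heading 90 -> 60
REPEAT 9 [
  -- iteration 1/9 --
  FD 10: (9,3) -> (14,11.66) [heading=60, draw]
  RT 40: heading 60 -> 20
  -- iteration 2/9 --
  FD 10: (14,11.66) -> (23.397,15.08) [heading=20, draw]
  RT 40: heading 20 -> 340
  -- iteration 3/9 --
  FD 10: (23.397,15.08) -> (32.794,11.66) [heading=340, draw]
  RT 40: heading 340 -> 300
  -- iteration 4/9 --
  FD 10: (32.794,11.66) -> (37.794,3) [heading=300, draw]
  RT 40: heading 300 -> 260
  -- iteration 5/9 --
  FD 10: (37.794,3) -> (36.057,-6.848) [heading=260, draw]
  RT 40: heading 260 -> 220
  -- iteration 6/9 --
  FD 10: (36.057,-6.848) -> (28.397,-13.276) [heading=220, draw]
  RT 40: heading 220 -> 180
  -- iteration 7/9 --
  FD 10: (28.397,-13.276) -> (18.397,-13.276) [heading=180, draw]
  RT 40: heading 180 -> 140
  -- iteration 8/9 --
  FD 10: (18.397,-13.276) -> (10.736,-6.848) [heading=140, draw]
  RT 40: heading 140 -> 100
  -- iteration 9/9 --
  FD 10: (10.736,-6.848) -> (9,3) [heading=100, draw]
  RT 40: heading 100 -> 60
]
Final: pos=(9,3), heading=60, 9 segment(s) drawn

Start position: (9, 3)
Final position: (9, 3)
Distance = 0; < 1e-6 -> CLOSED

Answer: yes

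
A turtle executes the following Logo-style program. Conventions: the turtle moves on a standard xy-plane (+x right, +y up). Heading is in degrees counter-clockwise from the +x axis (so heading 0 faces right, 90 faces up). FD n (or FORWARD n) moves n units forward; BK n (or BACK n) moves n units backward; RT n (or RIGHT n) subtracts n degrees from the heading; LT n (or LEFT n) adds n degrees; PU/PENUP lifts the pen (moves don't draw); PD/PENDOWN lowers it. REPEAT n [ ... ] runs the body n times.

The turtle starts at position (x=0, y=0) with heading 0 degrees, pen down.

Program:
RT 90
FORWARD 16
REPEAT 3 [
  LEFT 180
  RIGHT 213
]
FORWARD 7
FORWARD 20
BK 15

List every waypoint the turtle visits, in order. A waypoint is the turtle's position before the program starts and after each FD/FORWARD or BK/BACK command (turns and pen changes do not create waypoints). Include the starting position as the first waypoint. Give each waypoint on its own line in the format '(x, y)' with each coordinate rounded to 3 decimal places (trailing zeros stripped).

Answer: (0, 0)
(0, -16)
(-6.914, -14.905)
(-26.668, -11.776)
(-11.852, -14.123)

Derivation:
Executing turtle program step by step:
Start: pos=(0,0), heading=0, pen down
RT 90: heading 0 -> 270
FD 16: (0,0) -> (0,-16) [heading=270, draw]
REPEAT 3 [
  -- iteration 1/3 --
  LT 180: heading 270 -> 90
  RT 213: heading 90 -> 237
  -- iteration 2/3 --
  LT 180: heading 237 -> 57
  RT 213: heading 57 -> 204
  -- iteration 3/3 --
  LT 180: heading 204 -> 24
  RT 213: heading 24 -> 171
]
FD 7: (0,-16) -> (-6.914,-14.905) [heading=171, draw]
FD 20: (-6.914,-14.905) -> (-26.668,-11.776) [heading=171, draw]
BK 15: (-26.668,-11.776) -> (-11.852,-14.123) [heading=171, draw]
Final: pos=(-11.852,-14.123), heading=171, 4 segment(s) drawn
Waypoints (5 total):
(0, 0)
(0, -16)
(-6.914, -14.905)
(-26.668, -11.776)
(-11.852, -14.123)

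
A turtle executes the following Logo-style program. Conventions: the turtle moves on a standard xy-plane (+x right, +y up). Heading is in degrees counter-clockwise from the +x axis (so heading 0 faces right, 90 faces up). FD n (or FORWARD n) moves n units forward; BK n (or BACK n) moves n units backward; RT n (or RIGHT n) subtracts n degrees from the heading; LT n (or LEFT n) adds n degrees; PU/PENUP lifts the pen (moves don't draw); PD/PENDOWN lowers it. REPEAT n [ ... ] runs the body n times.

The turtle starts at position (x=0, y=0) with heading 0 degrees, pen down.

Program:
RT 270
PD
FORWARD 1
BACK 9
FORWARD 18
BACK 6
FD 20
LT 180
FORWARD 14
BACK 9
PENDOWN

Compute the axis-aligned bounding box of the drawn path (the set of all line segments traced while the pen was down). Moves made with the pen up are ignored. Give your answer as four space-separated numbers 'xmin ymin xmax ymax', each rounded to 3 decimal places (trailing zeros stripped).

Executing turtle program step by step:
Start: pos=(0,0), heading=0, pen down
RT 270: heading 0 -> 90
PD: pen down
FD 1: (0,0) -> (0,1) [heading=90, draw]
BK 9: (0,1) -> (0,-8) [heading=90, draw]
FD 18: (0,-8) -> (0,10) [heading=90, draw]
BK 6: (0,10) -> (0,4) [heading=90, draw]
FD 20: (0,4) -> (0,24) [heading=90, draw]
LT 180: heading 90 -> 270
FD 14: (0,24) -> (0,10) [heading=270, draw]
BK 9: (0,10) -> (0,19) [heading=270, draw]
PD: pen down
Final: pos=(0,19), heading=270, 7 segment(s) drawn

Segment endpoints: x in {0, 0, 0, 0, 0, 0, 0, 0}, y in {-8, 0, 1, 4, 10, 19, 24}
xmin=0, ymin=-8, xmax=0, ymax=24

Answer: 0 -8 0 24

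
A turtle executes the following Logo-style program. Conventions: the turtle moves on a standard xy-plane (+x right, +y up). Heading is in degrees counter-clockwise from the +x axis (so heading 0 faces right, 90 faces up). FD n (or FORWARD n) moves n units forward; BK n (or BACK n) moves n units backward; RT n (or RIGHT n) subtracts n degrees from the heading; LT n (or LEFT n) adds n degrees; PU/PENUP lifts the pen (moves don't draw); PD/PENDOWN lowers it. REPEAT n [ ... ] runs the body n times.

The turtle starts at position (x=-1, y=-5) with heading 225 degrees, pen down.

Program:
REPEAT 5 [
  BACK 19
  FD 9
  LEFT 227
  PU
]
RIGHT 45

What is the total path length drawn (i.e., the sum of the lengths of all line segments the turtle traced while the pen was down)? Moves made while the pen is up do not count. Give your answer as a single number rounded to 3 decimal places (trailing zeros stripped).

Answer: 28

Derivation:
Executing turtle program step by step:
Start: pos=(-1,-5), heading=225, pen down
REPEAT 5 [
  -- iteration 1/5 --
  BK 19: (-1,-5) -> (12.435,8.435) [heading=225, draw]
  FD 9: (12.435,8.435) -> (6.071,2.071) [heading=225, draw]
  LT 227: heading 225 -> 92
  PU: pen up
  -- iteration 2/5 --
  BK 19: (6.071,2.071) -> (6.734,-16.917) [heading=92, move]
  FD 9: (6.734,-16.917) -> (6.42,-7.923) [heading=92, move]
  LT 227: heading 92 -> 319
  PU: pen up
  -- iteration 3/5 --
  BK 19: (6.42,-7.923) -> (-7.919,4.542) [heading=319, move]
  FD 9: (-7.919,4.542) -> (-1.127,-1.362) [heading=319, move]
  LT 227: heading 319 -> 186
  PU: pen up
  -- iteration 4/5 --
  BK 19: (-1.127,-1.362) -> (17.769,0.624) [heading=186, move]
  FD 9: (17.769,0.624) -> (8.818,-0.317) [heading=186, move]
  LT 227: heading 186 -> 53
  PU: pen up
  -- iteration 5/5 --
  BK 19: (8.818,-0.317) -> (-2.616,-15.491) [heading=53, move]
  FD 9: (-2.616,-15.491) -> (2.8,-8.303) [heading=53, move]
  LT 227: heading 53 -> 280
  PU: pen up
]
RT 45: heading 280 -> 235
Final: pos=(2.8,-8.303), heading=235, 2 segment(s) drawn

Segment lengths:
  seg 1: (-1,-5) -> (12.435,8.435), length = 19
  seg 2: (12.435,8.435) -> (6.071,2.071), length = 9
Total = 28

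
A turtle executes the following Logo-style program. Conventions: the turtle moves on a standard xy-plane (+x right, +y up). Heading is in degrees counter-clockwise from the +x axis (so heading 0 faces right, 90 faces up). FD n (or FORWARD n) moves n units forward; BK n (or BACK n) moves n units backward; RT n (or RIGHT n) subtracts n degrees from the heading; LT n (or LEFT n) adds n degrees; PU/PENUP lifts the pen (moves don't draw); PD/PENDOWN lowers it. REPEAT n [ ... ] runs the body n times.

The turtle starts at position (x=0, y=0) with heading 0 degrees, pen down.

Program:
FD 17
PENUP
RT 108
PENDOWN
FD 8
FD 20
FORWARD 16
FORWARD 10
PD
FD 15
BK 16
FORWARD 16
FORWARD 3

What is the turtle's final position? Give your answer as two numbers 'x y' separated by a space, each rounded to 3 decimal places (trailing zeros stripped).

Executing turtle program step by step:
Start: pos=(0,0), heading=0, pen down
FD 17: (0,0) -> (17,0) [heading=0, draw]
PU: pen up
RT 108: heading 0 -> 252
PD: pen down
FD 8: (17,0) -> (14.528,-7.608) [heading=252, draw]
FD 20: (14.528,-7.608) -> (8.348,-26.63) [heading=252, draw]
FD 16: (8.348,-26.63) -> (3.403,-41.846) [heading=252, draw]
FD 10: (3.403,-41.846) -> (0.313,-51.357) [heading=252, draw]
PD: pen down
FD 15: (0.313,-51.357) -> (-4.322,-65.623) [heading=252, draw]
BK 16: (-4.322,-65.623) -> (0.622,-50.406) [heading=252, draw]
FD 16: (0.622,-50.406) -> (-4.322,-65.623) [heading=252, draw]
FD 3: (-4.322,-65.623) -> (-5.249,-68.476) [heading=252, draw]
Final: pos=(-5.249,-68.476), heading=252, 9 segment(s) drawn

Answer: -5.249 -68.476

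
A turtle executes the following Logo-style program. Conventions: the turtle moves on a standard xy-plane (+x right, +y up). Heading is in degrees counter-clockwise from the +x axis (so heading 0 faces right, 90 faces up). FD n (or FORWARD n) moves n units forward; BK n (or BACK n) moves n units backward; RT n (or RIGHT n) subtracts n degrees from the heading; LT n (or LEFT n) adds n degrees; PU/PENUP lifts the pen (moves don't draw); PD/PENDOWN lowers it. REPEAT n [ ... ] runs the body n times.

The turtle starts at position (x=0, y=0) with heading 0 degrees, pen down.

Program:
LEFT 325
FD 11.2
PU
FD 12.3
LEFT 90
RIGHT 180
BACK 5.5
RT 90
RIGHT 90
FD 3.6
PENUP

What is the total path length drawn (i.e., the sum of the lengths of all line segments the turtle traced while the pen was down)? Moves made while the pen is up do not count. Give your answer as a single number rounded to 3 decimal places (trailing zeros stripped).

Answer: 11.2

Derivation:
Executing turtle program step by step:
Start: pos=(0,0), heading=0, pen down
LT 325: heading 0 -> 325
FD 11.2: (0,0) -> (9.175,-6.424) [heading=325, draw]
PU: pen up
FD 12.3: (9.175,-6.424) -> (19.25,-13.479) [heading=325, move]
LT 90: heading 325 -> 55
RT 180: heading 55 -> 235
BK 5.5: (19.25,-13.479) -> (22.405,-8.974) [heading=235, move]
RT 90: heading 235 -> 145
RT 90: heading 145 -> 55
FD 3.6: (22.405,-8.974) -> (24.47,-6.025) [heading=55, move]
PU: pen up
Final: pos=(24.47,-6.025), heading=55, 1 segment(s) drawn

Segment lengths:
  seg 1: (0,0) -> (9.175,-6.424), length = 11.2
Total = 11.2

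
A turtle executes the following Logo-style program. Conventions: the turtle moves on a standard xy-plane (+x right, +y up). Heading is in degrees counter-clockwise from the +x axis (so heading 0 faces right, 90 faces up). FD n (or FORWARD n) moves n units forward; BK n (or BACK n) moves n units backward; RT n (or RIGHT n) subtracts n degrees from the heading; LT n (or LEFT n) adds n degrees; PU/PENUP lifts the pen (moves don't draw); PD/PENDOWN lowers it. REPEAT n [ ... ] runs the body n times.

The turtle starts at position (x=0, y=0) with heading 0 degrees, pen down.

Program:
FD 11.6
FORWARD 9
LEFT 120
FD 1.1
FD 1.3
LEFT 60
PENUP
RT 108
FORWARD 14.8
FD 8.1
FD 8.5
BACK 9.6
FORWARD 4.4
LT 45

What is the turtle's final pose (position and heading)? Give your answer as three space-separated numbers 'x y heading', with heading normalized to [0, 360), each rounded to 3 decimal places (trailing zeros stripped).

Answer: 27.496 26.996 117

Derivation:
Executing turtle program step by step:
Start: pos=(0,0), heading=0, pen down
FD 11.6: (0,0) -> (11.6,0) [heading=0, draw]
FD 9: (11.6,0) -> (20.6,0) [heading=0, draw]
LT 120: heading 0 -> 120
FD 1.1: (20.6,0) -> (20.05,0.953) [heading=120, draw]
FD 1.3: (20.05,0.953) -> (19.4,2.078) [heading=120, draw]
LT 60: heading 120 -> 180
PU: pen up
RT 108: heading 180 -> 72
FD 14.8: (19.4,2.078) -> (23.973,16.154) [heading=72, move]
FD 8.1: (23.973,16.154) -> (26.476,23.858) [heading=72, move]
FD 8.5: (26.476,23.858) -> (29.103,31.942) [heading=72, move]
BK 9.6: (29.103,31.942) -> (26.137,22.811) [heading=72, move]
FD 4.4: (26.137,22.811) -> (27.496,26.996) [heading=72, move]
LT 45: heading 72 -> 117
Final: pos=(27.496,26.996), heading=117, 4 segment(s) drawn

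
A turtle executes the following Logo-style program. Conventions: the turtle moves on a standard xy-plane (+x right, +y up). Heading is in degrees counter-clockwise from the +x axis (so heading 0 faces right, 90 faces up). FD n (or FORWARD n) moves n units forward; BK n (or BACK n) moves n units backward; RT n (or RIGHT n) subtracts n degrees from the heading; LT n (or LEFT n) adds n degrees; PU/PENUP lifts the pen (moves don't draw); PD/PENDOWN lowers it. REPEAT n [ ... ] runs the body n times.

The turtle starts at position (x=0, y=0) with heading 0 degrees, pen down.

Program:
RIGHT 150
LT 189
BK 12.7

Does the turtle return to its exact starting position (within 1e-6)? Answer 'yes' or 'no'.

Executing turtle program step by step:
Start: pos=(0,0), heading=0, pen down
RT 150: heading 0 -> 210
LT 189: heading 210 -> 39
BK 12.7: (0,0) -> (-9.87,-7.992) [heading=39, draw]
Final: pos=(-9.87,-7.992), heading=39, 1 segment(s) drawn

Start position: (0, 0)
Final position: (-9.87, -7.992)
Distance = 12.7; >= 1e-6 -> NOT closed

Answer: no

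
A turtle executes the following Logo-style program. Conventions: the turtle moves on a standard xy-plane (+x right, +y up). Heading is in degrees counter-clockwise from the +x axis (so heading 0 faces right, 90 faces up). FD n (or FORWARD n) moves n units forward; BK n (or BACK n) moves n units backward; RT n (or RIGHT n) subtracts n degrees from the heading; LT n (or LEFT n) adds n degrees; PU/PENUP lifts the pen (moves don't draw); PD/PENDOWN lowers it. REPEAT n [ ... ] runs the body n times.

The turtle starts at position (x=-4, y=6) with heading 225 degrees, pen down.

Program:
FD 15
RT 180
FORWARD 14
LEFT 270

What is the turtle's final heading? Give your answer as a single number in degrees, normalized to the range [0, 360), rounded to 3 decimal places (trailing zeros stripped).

Executing turtle program step by step:
Start: pos=(-4,6), heading=225, pen down
FD 15: (-4,6) -> (-14.607,-4.607) [heading=225, draw]
RT 180: heading 225 -> 45
FD 14: (-14.607,-4.607) -> (-4.707,5.293) [heading=45, draw]
LT 270: heading 45 -> 315
Final: pos=(-4.707,5.293), heading=315, 2 segment(s) drawn

Answer: 315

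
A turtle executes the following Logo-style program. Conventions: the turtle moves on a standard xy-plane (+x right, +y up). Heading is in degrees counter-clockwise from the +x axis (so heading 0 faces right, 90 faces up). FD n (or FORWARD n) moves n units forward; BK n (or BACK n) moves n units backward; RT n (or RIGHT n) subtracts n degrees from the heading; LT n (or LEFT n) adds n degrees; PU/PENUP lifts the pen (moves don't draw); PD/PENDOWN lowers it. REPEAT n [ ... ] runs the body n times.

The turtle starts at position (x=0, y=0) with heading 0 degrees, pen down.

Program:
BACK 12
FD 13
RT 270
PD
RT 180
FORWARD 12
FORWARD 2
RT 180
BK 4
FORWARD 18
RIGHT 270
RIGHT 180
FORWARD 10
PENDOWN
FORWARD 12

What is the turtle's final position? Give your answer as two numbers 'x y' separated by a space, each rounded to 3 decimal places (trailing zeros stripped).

Executing turtle program step by step:
Start: pos=(0,0), heading=0, pen down
BK 12: (0,0) -> (-12,0) [heading=0, draw]
FD 13: (-12,0) -> (1,0) [heading=0, draw]
RT 270: heading 0 -> 90
PD: pen down
RT 180: heading 90 -> 270
FD 12: (1,0) -> (1,-12) [heading=270, draw]
FD 2: (1,-12) -> (1,-14) [heading=270, draw]
RT 180: heading 270 -> 90
BK 4: (1,-14) -> (1,-18) [heading=90, draw]
FD 18: (1,-18) -> (1,0) [heading=90, draw]
RT 270: heading 90 -> 180
RT 180: heading 180 -> 0
FD 10: (1,0) -> (11,0) [heading=0, draw]
PD: pen down
FD 12: (11,0) -> (23,0) [heading=0, draw]
Final: pos=(23,0), heading=0, 8 segment(s) drawn

Answer: 23 0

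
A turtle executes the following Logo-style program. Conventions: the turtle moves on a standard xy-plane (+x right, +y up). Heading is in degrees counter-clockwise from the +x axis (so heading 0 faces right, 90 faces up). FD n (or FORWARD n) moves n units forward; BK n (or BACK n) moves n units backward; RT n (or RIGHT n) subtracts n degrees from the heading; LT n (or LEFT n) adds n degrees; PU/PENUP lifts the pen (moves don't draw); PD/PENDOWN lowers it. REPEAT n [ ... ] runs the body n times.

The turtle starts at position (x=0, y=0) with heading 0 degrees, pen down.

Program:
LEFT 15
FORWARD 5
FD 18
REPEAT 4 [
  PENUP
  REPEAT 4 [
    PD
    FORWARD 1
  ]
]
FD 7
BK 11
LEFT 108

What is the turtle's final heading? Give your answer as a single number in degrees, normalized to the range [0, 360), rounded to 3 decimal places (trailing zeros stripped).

Answer: 123

Derivation:
Executing turtle program step by step:
Start: pos=(0,0), heading=0, pen down
LT 15: heading 0 -> 15
FD 5: (0,0) -> (4.83,1.294) [heading=15, draw]
FD 18: (4.83,1.294) -> (22.216,5.953) [heading=15, draw]
REPEAT 4 [
  -- iteration 1/4 --
  PU: pen up
  REPEAT 4 [
    -- iteration 1/4 --
    PD: pen down
    FD 1: (22.216,5.953) -> (23.182,6.212) [heading=15, draw]
    -- iteration 2/4 --
    PD: pen down
    FD 1: (23.182,6.212) -> (24.148,6.47) [heading=15, draw]
    -- iteration 3/4 --
    PD: pen down
    FD 1: (24.148,6.47) -> (25.114,6.729) [heading=15, draw]
    -- iteration 4/4 --
    PD: pen down
    FD 1: (25.114,6.729) -> (26.08,6.988) [heading=15, draw]
  ]
  -- iteration 2/4 --
  PU: pen up
  REPEAT 4 [
    -- iteration 1/4 --
    PD: pen down
    FD 1: (26.08,6.988) -> (27.046,7.247) [heading=15, draw]
    -- iteration 2/4 --
    PD: pen down
    FD 1: (27.046,7.247) -> (28.012,7.506) [heading=15, draw]
    -- iteration 3/4 --
    PD: pen down
    FD 1: (28.012,7.506) -> (28.978,7.765) [heading=15, draw]
    -- iteration 4/4 --
    PD: pen down
    FD 1: (28.978,7.765) -> (29.944,8.023) [heading=15, draw]
  ]
  -- iteration 3/4 --
  PU: pen up
  REPEAT 4 [
    -- iteration 1/4 --
    PD: pen down
    FD 1: (29.944,8.023) -> (30.91,8.282) [heading=15, draw]
    -- iteration 2/4 --
    PD: pen down
    FD 1: (30.91,8.282) -> (31.876,8.541) [heading=15, draw]
    -- iteration 3/4 --
    PD: pen down
    FD 1: (31.876,8.541) -> (32.841,8.8) [heading=15, draw]
    -- iteration 4/4 --
    PD: pen down
    FD 1: (32.841,8.8) -> (33.807,9.059) [heading=15, draw]
  ]
  -- iteration 4/4 --
  PU: pen up
  REPEAT 4 [
    -- iteration 1/4 --
    PD: pen down
    FD 1: (33.807,9.059) -> (34.773,9.317) [heading=15, draw]
    -- iteration 2/4 --
    PD: pen down
    FD 1: (34.773,9.317) -> (35.739,9.576) [heading=15, draw]
    -- iteration 3/4 --
    PD: pen down
    FD 1: (35.739,9.576) -> (36.705,9.835) [heading=15, draw]
    -- iteration 4/4 --
    PD: pen down
    FD 1: (36.705,9.835) -> (37.671,10.094) [heading=15, draw]
  ]
]
FD 7: (37.671,10.094) -> (44.433,11.906) [heading=15, draw]
BK 11: (44.433,11.906) -> (33.807,9.059) [heading=15, draw]
LT 108: heading 15 -> 123
Final: pos=(33.807,9.059), heading=123, 20 segment(s) drawn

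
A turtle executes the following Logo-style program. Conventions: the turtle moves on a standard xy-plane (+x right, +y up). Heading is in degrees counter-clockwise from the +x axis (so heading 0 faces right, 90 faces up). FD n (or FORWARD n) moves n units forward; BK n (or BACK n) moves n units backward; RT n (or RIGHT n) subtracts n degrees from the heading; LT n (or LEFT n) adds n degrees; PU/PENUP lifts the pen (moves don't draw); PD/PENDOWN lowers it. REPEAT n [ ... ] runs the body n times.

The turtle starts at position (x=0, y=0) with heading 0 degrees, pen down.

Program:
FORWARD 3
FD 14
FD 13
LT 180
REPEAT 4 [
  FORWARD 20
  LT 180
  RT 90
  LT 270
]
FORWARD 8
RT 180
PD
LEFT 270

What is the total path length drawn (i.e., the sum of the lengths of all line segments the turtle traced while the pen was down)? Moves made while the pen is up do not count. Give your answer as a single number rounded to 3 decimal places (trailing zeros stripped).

Answer: 118

Derivation:
Executing turtle program step by step:
Start: pos=(0,0), heading=0, pen down
FD 3: (0,0) -> (3,0) [heading=0, draw]
FD 14: (3,0) -> (17,0) [heading=0, draw]
FD 13: (17,0) -> (30,0) [heading=0, draw]
LT 180: heading 0 -> 180
REPEAT 4 [
  -- iteration 1/4 --
  FD 20: (30,0) -> (10,0) [heading=180, draw]
  LT 180: heading 180 -> 0
  RT 90: heading 0 -> 270
  LT 270: heading 270 -> 180
  -- iteration 2/4 --
  FD 20: (10,0) -> (-10,0) [heading=180, draw]
  LT 180: heading 180 -> 0
  RT 90: heading 0 -> 270
  LT 270: heading 270 -> 180
  -- iteration 3/4 --
  FD 20: (-10,0) -> (-30,0) [heading=180, draw]
  LT 180: heading 180 -> 0
  RT 90: heading 0 -> 270
  LT 270: heading 270 -> 180
  -- iteration 4/4 --
  FD 20: (-30,0) -> (-50,0) [heading=180, draw]
  LT 180: heading 180 -> 0
  RT 90: heading 0 -> 270
  LT 270: heading 270 -> 180
]
FD 8: (-50,0) -> (-58,0) [heading=180, draw]
RT 180: heading 180 -> 0
PD: pen down
LT 270: heading 0 -> 270
Final: pos=(-58,0), heading=270, 8 segment(s) drawn

Segment lengths:
  seg 1: (0,0) -> (3,0), length = 3
  seg 2: (3,0) -> (17,0), length = 14
  seg 3: (17,0) -> (30,0), length = 13
  seg 4: (30,0) -> (10,0), length = 20
  seg 5: (10,0) -> (-10,0), length = 20
  seg 6: (-10,0) -> (-30,0), length = 20
  seg 7: (-30,0) -> (-50,0), length = 20
  seg 8: (-50,0) -> (-58,0), length = 8
Total = 118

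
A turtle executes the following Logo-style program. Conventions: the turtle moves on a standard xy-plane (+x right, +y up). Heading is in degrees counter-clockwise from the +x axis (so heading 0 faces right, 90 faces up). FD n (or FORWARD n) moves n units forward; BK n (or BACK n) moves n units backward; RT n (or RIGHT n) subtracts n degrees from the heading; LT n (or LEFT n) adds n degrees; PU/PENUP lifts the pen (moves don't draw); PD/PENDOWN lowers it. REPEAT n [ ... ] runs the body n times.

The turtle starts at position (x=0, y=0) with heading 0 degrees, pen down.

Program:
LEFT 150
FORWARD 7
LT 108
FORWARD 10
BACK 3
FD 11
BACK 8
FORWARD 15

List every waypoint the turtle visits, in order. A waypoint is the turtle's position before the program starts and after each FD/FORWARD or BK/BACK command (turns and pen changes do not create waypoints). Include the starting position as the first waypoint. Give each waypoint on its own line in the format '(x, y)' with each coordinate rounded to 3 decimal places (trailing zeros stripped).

Executing turtle program step by step:
Start: pos=(0,0), heading=0, pen down
LT 150: heading 0 -> 150
FD 7: (0,0) -> (-6.062,3.5) [heading=150, draw]
LT 108: heading 150 -> 258
FD 10: (-6.062,3.5) -> (-8.141,-6.281) [heading=258, draw]
BK 3: (-8.141,-6.281) -> (-7.518,-3.347) [heading=258, draw]
FD 11: (-7.518,-3.347) -> (-9.805,-14.107) [heading=258, draw]
BK 8: (-9.805,-14.107) -> (-8.141,-6.281) [heading=258, draw]
FD 15: (-8.141,-6.281) -> (-11.26,-20.954) [heading=258, draw]
Final: pos=(-11.26,-20.954), heading=258, 6 segment(s) drawn
Waypoints (7 total):
(0, 0)
(-6.062, 3.5)
(-8.141, -6.281)
(-7.518, -3.347)
(-9.805, -14.107)
(-8.141, -6.281)
(-11.26, -20.954)

Answer: (0, 0)
(-6.062, 3.5)
(-8.141, -6.281)
(-7.518, -3.347)
(-9.805, -14.107)
(-8.141, -6.281)
(-11.26, -20.954)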